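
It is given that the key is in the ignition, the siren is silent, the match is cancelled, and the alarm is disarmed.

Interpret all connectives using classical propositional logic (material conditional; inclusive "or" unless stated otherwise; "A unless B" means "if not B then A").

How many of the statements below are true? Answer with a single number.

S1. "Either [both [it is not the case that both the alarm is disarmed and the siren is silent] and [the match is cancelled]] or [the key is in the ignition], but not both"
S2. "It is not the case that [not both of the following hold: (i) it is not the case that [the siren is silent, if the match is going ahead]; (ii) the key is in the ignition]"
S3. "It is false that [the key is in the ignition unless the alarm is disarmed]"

Let S = "the alarm is armed" (F), Q = "the siren is sounding" (F), R = "the match is cancelled" (T), P = "the key is in the ignition" (T).

S1: Parsed as ((¬S ↑ ¬Q) ∧ R) ⊕ P

¬S = ¬F = T
¬Q = ¬F = T
¬S ↑ ¬Q = T ↑ T = F
(¬S ↑ ¬Q) ∧ R = F ∧ T = F
((¬S ↑ ¬Q) ∧ R) ⊕ P = F ⊕ T = T
Thus S1 is true.

S2: Formalization: ¬(¬(¬R → ¬Q) ↑ P)

¬R = ¬T = F
¬Q = ¬F = T
¬R → ¬Q = F → T = T
¬(¬R → ¬Q) = ¬T = F
¬(¬R → ¬Q) ↑ P = F ↑ T = T
¬(¬(¬R → ¬Q) ↑ P) = ¬T = F
Hence S2 is false.

S3: Parsed as ¬(P ∨ ¬S)

¬S = ¬F = T
P ∨ ¬S = T ∨ T = T
¬(P ∨ ¬S) = ¬T = F
So S3 is false.

True statements: 1.

1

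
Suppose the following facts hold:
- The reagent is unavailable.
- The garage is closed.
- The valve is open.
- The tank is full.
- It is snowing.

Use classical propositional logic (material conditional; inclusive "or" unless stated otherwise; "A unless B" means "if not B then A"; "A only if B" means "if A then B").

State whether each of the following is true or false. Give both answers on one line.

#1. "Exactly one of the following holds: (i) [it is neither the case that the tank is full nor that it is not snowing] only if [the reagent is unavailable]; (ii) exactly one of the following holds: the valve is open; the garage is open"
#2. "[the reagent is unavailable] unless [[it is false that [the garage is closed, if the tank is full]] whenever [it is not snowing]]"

#1 F; #2 T

Let S = "the tank is full" (True), U = "it is snowing" (True), P = "the reagent is available" (False), R = "the valve is open" (True), Q = "the garage is closed" (True).

#1: This is ((S nor not U) -> not P) xor (R xor not Q).

not U = not True = False
S nor not U = True nor False = False
not P = not False = True
(S nor not U) -> not P = False -> True = True
not Q = not True = False
R xor not Q = True xor False = True
((S nor not U) -> not P) xor (R xor not Q) = True xor True = False
Thus #1 is false.

#2: Formalization: not P or (not U -> not (S -> Q))

not P = not False = True
not U = not True = False
S -> Q = True -> True = True
not (S -> Q) = not True = False
not U -> not (S -> Q) = False -> False = True
not P or (not U -> not (S -> Q)) = True or True = True
Hence #2 is true.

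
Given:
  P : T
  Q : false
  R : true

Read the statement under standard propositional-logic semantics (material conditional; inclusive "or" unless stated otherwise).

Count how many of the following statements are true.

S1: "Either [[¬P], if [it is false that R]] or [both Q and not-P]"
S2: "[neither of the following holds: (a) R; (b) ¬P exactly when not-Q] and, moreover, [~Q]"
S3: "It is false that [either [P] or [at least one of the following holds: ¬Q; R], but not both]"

2

S1: This is (~R -> ~P) | (Q & ~P).

~R = ~T = F
~P = ~T = F
~R -> ~P = F -> F = T
~P = ~T = F
Q & ~P = F & F = F
(~R -> ~P) | (Q & ~P) = T | F = T
Hence S1 is true.

S2: This is (R nor (~P <-> ~Q)) & ~Q.

~P = ~T = F
~Q = ~F = T
~P <-> ~Q = F <-> T = F
R nor (~P <-> ~Q) = T nor F = F
~Q = ~F = T
(R nor (~P <-> ~Q)) & ~Q = F & T = F
So S2 is false.

S3: This is ~(P xor (~Q | R)).

~Q = ~F = T
~Q | R = T | T = T
P xor (~Q | R) = T xor T = F
~(P xor (~Q | R)) = ~F = T
Hence S3 is true.

True statements: 2 (S1, S3).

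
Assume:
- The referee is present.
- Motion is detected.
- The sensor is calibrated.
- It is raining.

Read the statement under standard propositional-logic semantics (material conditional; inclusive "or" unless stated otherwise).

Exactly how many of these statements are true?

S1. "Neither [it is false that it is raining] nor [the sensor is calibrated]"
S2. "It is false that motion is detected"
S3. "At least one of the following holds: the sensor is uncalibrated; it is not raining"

Let S = "it is raining" (T), R = "the sensor is calibrated" (T), Q = "motion is detected" (T).

S1: Formalization: ¬S ↓ R

¬S = ¬T = F
¬S ↓ R = F ↓ T = F
So S1 is false.

S2: Formalization: ¬Q

¬Q = ¬T = F
Thus S2 is false.

S3: Formalization: ¬R ∨ ¬S

¬R = ¬T = F
¬S = ¬T = F
¬R ∨ ¬S = F ∨ F = F
Hence S3 is false.

0 of the 3 statements are true (none).

0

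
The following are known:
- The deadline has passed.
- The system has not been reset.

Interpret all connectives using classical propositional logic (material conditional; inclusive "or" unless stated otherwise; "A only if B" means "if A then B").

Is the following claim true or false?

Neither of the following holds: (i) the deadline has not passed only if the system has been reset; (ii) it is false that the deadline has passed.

Let P = "the deadline has passed" (True), Q = "the system has been reset" (False).
Formalization: (not P -> Q) nor not P

not P = not True = False
not P -> Q = False -> False = True
not P = not True = False
(not P -> Q) nor not P = True nor False = False

False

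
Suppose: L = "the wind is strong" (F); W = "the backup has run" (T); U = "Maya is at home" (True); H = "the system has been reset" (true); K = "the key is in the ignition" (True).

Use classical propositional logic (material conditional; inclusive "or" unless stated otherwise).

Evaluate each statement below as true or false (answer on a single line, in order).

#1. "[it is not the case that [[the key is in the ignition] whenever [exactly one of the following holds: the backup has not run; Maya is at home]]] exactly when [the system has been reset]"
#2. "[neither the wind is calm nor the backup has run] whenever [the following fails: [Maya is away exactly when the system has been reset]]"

#1: Formalization: not ((not W xor U) -> K) iff H

not W = not True = False
not W xor U = False xor True = True
(not W xor U) -> K = True -> True = True
not ((not W xor U) -> K) = not True = False
not ((not W xor U) -> K) iff H = False iff True = False
So #1 is false.

#2: Formalization: not (not U iff H) -> (not L nor W)

not U = not True = False
not U iff H = False iff True = False
not (not U iff H) = not False = True
not L = not False = True
not L nor W = True nor True = False
not (not U iff H) -> (not L nor W) = True -> False = False
Hence #2 is false.

#1 false, #2 false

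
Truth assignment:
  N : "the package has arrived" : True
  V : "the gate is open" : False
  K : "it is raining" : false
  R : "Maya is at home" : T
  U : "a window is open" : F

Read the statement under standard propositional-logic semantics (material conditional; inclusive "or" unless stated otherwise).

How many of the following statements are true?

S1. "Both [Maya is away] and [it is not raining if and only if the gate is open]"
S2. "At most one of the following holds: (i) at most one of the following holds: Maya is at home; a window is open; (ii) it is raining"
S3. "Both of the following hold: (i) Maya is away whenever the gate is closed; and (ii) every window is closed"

1

S1: Formalization: ¬R ∧ (¬K ↔ V)

¬R = ¬T = F
¬K = ¬F = T
¬K ↔ V = T ↔ F = F
¬R ∧ (¬K ↔ V) = F ∧ F = F
Hence S1 is false.

S2: Parsed as (R ↑ U) ↑ K

R ↑ U = T ↑ F = T
(R ↑ U) ↑ K = T ↑ F = T
Thus S2 is true.

S3: This is (¬V → ¬R) ∧ ¬U.

¬V = ¬F = T
¬R = ¬T = F
¬V → ¬R = T → F = F
¬U = ¬F = T
(¬V → ¬R) ∧ ¬U = F ∧ T = F
So S3 is false.

Count: 1.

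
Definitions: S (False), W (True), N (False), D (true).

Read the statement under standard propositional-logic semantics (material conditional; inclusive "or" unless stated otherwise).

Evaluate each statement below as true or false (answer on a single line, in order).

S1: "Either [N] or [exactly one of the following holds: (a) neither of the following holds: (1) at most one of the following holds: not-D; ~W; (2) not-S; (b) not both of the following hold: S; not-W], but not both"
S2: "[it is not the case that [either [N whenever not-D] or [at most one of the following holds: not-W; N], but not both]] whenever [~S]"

S1 true, S2 true

S1: Formalization: N ⊕ (((¬D ↑ ¬W) ↓ ¬S) ⊕ (S ↑ ¬W))

¬D = ¬T = F
¬W = ¬T = F
¬D ↑ ¬W = F ↑ F = T
¬S = ¬F = T
(¬D ↑ ¬W) ↓ ¬S = T ↓ T = F
¬W = ¬T = F
S ↑ ¬W = F ↑ F = T
((¬D ↑ ¬W) ↓ ¬S) ⊕ (S ↑ ¬W) = F ⊕ T = T
N ⊕ (((¬D ↑ ¬W) ↓ ¬S) ⊕ (S ↑ ¬W)) = F ⊕ T = T
Hence S1 is true.

S2: Parsed as ¬S → ¬((¬D → N) ⊕ (¬W ↑ N))

¬S = ¬F = T
¬D = ¬T = F
¬D → N = F → F = T
¬W = ¬T = F
¬W ↑ N = F ↑ F = T
(¬D → N) ⊕ (¬W ↑ N) = T ⊕ T = F
¬((¬D → N) ⊕ (¬W ↑ N)) = ¬F = T
¬S → ¬((¬D → N) ⊕ (¬W ↑ N)) = T → T = T
So S2 is true.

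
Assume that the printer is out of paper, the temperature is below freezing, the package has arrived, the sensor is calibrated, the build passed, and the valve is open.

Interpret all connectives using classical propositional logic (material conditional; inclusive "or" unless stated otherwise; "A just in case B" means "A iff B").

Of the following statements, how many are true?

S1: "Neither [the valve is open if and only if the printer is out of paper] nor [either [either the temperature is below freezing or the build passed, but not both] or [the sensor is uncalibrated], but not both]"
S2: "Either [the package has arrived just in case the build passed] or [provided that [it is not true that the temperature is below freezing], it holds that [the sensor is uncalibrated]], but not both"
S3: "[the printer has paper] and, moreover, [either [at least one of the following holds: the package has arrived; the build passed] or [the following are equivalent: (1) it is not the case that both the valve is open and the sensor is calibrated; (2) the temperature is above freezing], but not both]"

Let V = "the valve is open" (True), P = "the printer has paper" (False), Q = "the temperature is below freezing" (True), U = "the build passed" (True), S = "the sensor is calibrated" (True), R = "the package has arrived" (True).

S1: Formalization: (V iff not P) nor ((Q xor U) xor not S)

not P = not False = True
V iff not P = True iff True = True
Q xor U = True xor True = False
not S = not True = False
(Q xor U) xor not S = False xor False = False
(V iff not P) nor ((Q xor U) xor not S) = True nor False = False
So S1 is false.

S2: Parsed as (R iff U) xor (not Q -> not S)

R iff U = True iff True = True
not Q = not True = False
not S = not True = False
not Q -> not S = False -> False = True
(R iff U) xor (not Q -> not S) = True xor True = False
Hence S2 is false.

S3: Formalization: P and ((R or U) xor ((V nand S) iff not Q))

R or U = True or True = True
V nand S = True nand True = False
not Q = not True = False
(V nand S) iff not Q = False iff False = True
(R or U) xor ((V nand S) iff not Q) = True xor True = False
P and ((R or U) xor ((V nand S) iff not Q)) = False and False = False
So S3 is false.

True statements: 0 (none).

0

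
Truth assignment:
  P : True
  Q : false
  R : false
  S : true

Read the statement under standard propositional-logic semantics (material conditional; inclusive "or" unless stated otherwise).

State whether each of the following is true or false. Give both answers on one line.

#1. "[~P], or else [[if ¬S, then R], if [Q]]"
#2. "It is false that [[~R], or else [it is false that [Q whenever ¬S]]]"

#1: This is not P or (Q -> (not S -> R)).

not P = not True = False
not S = not True = False
not S -> R = False -> False = True
Q -> (not S -> R) = False -> True = True
not P or (Q -> (not S -> R)) = False or True = True
Hence #1 is true.

#2: In symbols: not (not R or not (not S -> Q))

not R = not False = True
not S = not True = False
not S -> Q = False -> False = True
not (not S -> Q) = not True = False
not R or not (not S -> Q) = True or False = True
not (not R or not (not S -> Q)) = not True = False
Hence #2 is false.

#1 true / #2 false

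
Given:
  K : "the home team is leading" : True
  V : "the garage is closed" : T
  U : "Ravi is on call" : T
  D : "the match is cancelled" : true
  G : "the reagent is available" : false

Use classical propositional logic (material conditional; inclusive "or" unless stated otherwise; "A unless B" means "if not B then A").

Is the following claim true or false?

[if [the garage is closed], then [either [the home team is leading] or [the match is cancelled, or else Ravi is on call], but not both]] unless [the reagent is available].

The statement is false.

In symbols: (V -> (K xor (D | U))) | G

D | U = T | T = T
K xor (D | U) = T xor T = F
V -> (K xor (D | U)) = T -> F = F
(V -> (K xor (D | U))) | G = F | F = F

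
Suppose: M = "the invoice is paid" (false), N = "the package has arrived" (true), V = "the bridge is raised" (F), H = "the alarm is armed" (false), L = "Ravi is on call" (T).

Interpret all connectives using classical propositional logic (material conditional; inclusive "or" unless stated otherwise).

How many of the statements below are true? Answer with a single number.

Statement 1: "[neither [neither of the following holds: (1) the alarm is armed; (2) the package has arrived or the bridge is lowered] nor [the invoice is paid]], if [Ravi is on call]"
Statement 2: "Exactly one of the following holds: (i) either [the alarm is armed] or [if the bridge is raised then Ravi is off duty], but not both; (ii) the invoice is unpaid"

1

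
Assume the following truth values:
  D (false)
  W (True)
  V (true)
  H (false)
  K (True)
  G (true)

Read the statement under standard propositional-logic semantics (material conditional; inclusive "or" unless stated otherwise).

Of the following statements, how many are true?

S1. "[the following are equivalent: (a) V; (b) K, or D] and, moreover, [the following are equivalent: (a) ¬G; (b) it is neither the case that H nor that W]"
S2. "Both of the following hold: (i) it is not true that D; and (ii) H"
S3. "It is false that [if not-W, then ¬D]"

1

S1: Parsed as (V <-> (K | D)) & (~G <-> (H nor W))

K | D = T | F = T
V <-> (K | D) = T <-> T = T
~G = ~T = F
H nor W = F nor T = F
~G <-> (H nor W) = F <-> F = T
(V <-> (K | D)) & (~G <-> (H nor W)) = T & T = T
Hence S1 is true.

S2: Formalization: ~D & H

~D = ~F = T
~D & H = T & F = F
Thus S2 is false.

S3: This is ~(~W -> ~D).

~W = ~T = F
~D = ~F = T
~W -> ~D = F -> T = T
~(~W -> ~D) = ~T = F
So S3 is false.

Count: 1.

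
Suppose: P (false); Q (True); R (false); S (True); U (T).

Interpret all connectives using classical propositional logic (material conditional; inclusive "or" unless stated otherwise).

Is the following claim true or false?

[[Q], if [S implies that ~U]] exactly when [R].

False.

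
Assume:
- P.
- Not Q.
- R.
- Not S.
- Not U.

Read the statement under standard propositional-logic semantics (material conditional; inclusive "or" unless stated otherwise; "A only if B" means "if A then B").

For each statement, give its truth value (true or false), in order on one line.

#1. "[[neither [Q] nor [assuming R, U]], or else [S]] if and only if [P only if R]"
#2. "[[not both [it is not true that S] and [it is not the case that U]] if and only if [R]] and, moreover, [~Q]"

#1 T; #2 F

#1: Formalization: ((Q nor (R -> U)) | S) <-> (P -> R)

R -> U = T -> F = F
Q nor (R -> U) = F nor F = T
(Q nor (R -> U)) | S = T | F = T
P -> R = T -> T = T
((Q nor (R -> U)) | S) <-> (P -> R) = T <-> T = T
Hence #1 is true.

#2: Parsed as ((~S nand ~U) <-> R) & ~Q

~S = ~F = T
~U = ~F = T
~S nand ~U = T nand T = F
(~S nand ~U) <-> R = F <-> T = F
~Q = ~F = T
((~S nand ~U) <-> R) & ~Q = F & T = F
Thus #2 is false.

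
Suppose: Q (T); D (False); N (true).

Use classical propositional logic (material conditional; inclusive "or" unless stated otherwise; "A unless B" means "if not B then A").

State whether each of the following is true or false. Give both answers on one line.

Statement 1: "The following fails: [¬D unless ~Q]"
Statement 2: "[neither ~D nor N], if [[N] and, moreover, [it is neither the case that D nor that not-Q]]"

Statement 1: Parsed as ¬(¬D ∨ ¬Q)

¬D = ¬F = T
¬Q = ¬T = F
¬D ∨ ¬Q = T ∨ F = T
¬(¬D ∨ ¬Q) = ¬T = F
Thus Statement 1 is false.

Statement 2: Parsed as (N ∧ (D ↓ ¬Q)) → (¬D ↓ N)

¬Q = ¬T = F
D ↓ ¬Q = F ↓ F = T
N ∧ (D ↓ ¬Q) = T ∧ T = T
¬D = ¬F = T
¬D ↓ N = T ↓ T = F
(N ∧ (D ↓ ¬Q)) → (¬D ↓ N) = T → F = F
So Statement 2 is false.

Statement 1 False; Statement 2 False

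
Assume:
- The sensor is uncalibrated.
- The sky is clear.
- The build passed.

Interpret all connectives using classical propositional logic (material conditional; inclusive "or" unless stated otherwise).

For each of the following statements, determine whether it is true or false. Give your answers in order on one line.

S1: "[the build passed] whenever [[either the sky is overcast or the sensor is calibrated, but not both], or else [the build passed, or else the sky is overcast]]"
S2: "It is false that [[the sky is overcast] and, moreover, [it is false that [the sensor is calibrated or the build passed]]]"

Let G = "the sky is overcast" (F), Q = "the sensor is calibrated" (F), W = "the build passed" (T).

S1: Parsed as ((G xor Q) | (W | G)) -> W

G xor Q = F xor F = F
W | G = T | F = T
(G xor Q) | (W | G) = F | T = T
((G xor Q) | (W | G)) -> W = T -> T = T
So S1 is true.

S2: This is ~(G & ~(Q | W)).

Q | W = F | T = T
~(Q | W) = ~T = F
G & ~(Q | W) = F & F = F
~(G & ~(Q | W)) = ~F = T
Thus S2 is true.

S1 True; S2 True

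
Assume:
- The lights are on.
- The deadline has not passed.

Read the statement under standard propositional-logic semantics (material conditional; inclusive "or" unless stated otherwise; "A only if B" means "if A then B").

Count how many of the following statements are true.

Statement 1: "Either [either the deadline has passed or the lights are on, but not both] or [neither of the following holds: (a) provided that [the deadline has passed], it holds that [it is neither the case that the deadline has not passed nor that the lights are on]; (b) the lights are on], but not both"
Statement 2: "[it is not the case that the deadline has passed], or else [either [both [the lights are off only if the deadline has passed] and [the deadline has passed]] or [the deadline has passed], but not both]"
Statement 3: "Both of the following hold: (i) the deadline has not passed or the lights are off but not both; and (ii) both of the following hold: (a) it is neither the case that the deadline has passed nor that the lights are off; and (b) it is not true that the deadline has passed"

3

Let H = "the deadline has passed" (F), L = "the lights are on" (T).

Statement 1: Formalization: (H xor L) xor ((H -> (~H nor L)) nor L)

H xor L = F xor T = T
~H = ~F = T
~H nor L = T nor T = F
H -> (~H nor L) = F -> F = T
(H -> (~H nor L)) nor L = T nor T = F
(H xor L) xor ((H -> (~H nor L)) nor L) = T xor F = T
Thus Statement 1 is true.

Statement 2: Parsed as ~H | (((~L -> H) & H) xor H)

~H = ~F = T
~L = ~T = F
~L -> H = F -> F = T
(~L -> H) & H = T & F = F
((~L -> H) & H) xor H = F xor F = F
~H | (((~L -> H) & H) xor H) = T | F = T
Thus Statement 2 is true.

Statement 3: This is (~H xor ~L) & ((H nor ~L) & ~H).

~H = ~F = T
~L = ~T = F
~H xor ~L = T xor F = T
~L = ~T = F
H nor ~L = F nor F = T
~H = ~F = T
(H nor ~L) & ~H = T & T = T
(~H xor ~L) & ((H nor ~L) & ~H) = T & T = T
Thus Statement 3 is true.

3 of the 3 statements are true.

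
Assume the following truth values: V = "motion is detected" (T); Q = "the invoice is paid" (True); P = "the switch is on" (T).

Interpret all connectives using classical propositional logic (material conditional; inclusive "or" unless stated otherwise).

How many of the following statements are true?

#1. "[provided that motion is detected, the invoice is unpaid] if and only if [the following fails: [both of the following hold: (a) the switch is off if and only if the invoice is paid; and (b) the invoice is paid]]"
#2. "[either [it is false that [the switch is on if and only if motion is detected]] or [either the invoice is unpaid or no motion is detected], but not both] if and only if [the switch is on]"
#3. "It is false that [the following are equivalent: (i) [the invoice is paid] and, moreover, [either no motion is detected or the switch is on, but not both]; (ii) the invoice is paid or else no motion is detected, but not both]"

#1: This is (V -> ~Q) <-> ~((~P <-> Q) & Q).

~Q = ~T = F
V -> ~Q = T -> F = F
~P = ~T = F
~P <-> Q = F <-> T = F
(~P <-> Q) & Q = F & T = F
~((~P <-> Q) & Q) = ~F = T
(V -> ~Q) <-> ~((~P <-> Q) & Q) = F <-> T = F
Hence #1 is false.

#2: In symbols: (~(P <-> V) xor (~Q | ~V)) <-> P

P <-> V = T <-> T = T
~(P <-> V) = ~T = F
~Q = ~T = F
~V = ~T = F
~Q | ~V = F | F = F
~(P <-> V) xor (~Q | ~V) = F xor F = F
(~(P <-> V) xor (~Q | ~V)) <-> P = F <-> T = F
So #2 is false.

#3: Parsed as ~((Q & (~V xor P)) <-> (Q xor ~V))

~V = ~T = F
~V xor P = F xor T = T
Q & (~V xor P) = T & T = T
~V = ~T = F
Q xor ~V = T xor F = T
(Q & (~V xor P)) <-> (Q xor ~V) = T <-> T = T
~((Q & (~V xor P)) <-> (Q xor ~V)) = ~T = F
So #3 is false.

Count: 0.

0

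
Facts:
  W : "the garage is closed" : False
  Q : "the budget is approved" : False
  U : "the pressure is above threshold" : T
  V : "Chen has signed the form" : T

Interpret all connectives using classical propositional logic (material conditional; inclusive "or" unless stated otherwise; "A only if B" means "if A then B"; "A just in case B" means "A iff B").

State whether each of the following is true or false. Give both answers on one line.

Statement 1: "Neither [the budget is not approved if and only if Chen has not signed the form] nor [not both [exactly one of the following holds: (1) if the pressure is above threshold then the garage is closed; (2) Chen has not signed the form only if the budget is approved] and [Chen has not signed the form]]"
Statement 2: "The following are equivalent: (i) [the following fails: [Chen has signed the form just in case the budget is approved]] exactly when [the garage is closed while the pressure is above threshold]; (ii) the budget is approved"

Statement 1 false, Statement 2 true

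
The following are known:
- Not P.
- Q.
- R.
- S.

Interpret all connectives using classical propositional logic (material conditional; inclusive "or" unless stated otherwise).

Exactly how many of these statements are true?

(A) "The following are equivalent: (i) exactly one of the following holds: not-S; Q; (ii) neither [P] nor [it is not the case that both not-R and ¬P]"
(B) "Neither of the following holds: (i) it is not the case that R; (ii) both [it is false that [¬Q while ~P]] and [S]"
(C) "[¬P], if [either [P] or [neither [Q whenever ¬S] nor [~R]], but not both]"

(A): Formalization: (not S xor Q) iff (P nor (not R nand not P))

not S = not True = False
not S xor Q = False xor True = True
not R = not True = False
not P = not False = True
not R nand not P = False nand True = True
P nor (not R nand not P) = False nor True = False
(not S xor Q) iff (P nor (not R nand not P)) = True iff False = False
So (A) is false.

(B): Parsed as not R nor (not (not Q and not P) and S)

not R = not True = False
not Q = not True = False
not P = not False = True
not Q and not P = False and True = False
not (not Q and not P) = not False = True
not (not Q and not P) and S = True and True = True
not R nor (not (not Q and not P) and S) = False nor True = False
Hence (B) is false.

(C): Parsed as (P xor ((not S -> Q) nor not R)) -> not P

not S = not True = False
not S -> Q = False -> True = True
not R = not True = False
(not S -> Q) nor not R = True nor False = False
P xor ((not S -> Q) nor not R) = False xor False = False
not P = not False = True
(P xor ((not S -> Q) nor not R)) -> not P = False -> True = True
Thus (C) is true.

True statements: 1.

1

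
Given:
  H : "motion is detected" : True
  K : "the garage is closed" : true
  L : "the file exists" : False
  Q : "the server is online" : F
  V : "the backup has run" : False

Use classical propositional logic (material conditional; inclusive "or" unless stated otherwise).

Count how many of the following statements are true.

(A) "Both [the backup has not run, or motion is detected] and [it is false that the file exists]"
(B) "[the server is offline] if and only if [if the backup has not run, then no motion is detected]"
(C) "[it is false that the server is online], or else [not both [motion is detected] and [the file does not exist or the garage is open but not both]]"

(A): Formalization: (not V or H) and not L

not V = not False = True
not V or H = True or True = True
not L = not False = True
(not V or H) and not L = True and True = True
Hence (A) is true.

(B): Formalization: not Q iff (not V -> not H)

not Q = not False = True
not V = not False = True
not H = not True = False
not V -> not H = True -> False = False
not Q iff (not V -> not H) = True iff False = False
Hence (B) is false.

(C): This is not Q or (H nand (not L xor not K)).

not Q = not False = True
not L = not False = True
not K = not True = False
not L xor not K = True xor False = True
H nand (not L xor not K) = True nand True = False
not Q or (H nand (not L xor not K)) = True or False = True
So (C) is true.

True statements: 2 ((A), (C)).

2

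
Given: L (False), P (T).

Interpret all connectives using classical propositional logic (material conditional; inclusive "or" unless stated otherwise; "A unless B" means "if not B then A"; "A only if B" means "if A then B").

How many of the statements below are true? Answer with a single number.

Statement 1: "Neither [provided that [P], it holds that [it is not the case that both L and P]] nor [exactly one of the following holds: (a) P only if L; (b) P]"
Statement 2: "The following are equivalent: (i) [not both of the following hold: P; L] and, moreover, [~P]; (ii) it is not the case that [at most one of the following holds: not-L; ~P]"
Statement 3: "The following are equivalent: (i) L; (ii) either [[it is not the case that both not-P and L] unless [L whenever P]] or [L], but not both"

Statement 1: In symbols: (P → (L ↑ P)) ↓ ((P → L) ⊕ P)

L ↑ P = F ↑ T = T
P → (L ↑ P) = T → T = T
P → L = T → F = F
(P → L) ⊕ P = F ⊕ T = T
(P → (L ↑ P)) ↓ ((P → L) ⊕ P) = T ↓ T = F
Thus Statement 1 is false.

Statement 2: In symbols: ((P ↑ L) ∧ ¬P) ↔ ¬(¬L ↑ ¬P)

P ↑ L = T ↑ F = T
¬P = ¬T = F
(P ↑ L) ∧ ¬P = T ∧ F = F
¬L = ¬F = T
¬P = ¬T = F
¬L ↑ ¬P = T ↑ F = T
¬(¬L ↑ ¬P) = ¬T = F
((P ↑ L) ∧ ¬P) ↔ ¬(¬L ↑ ¬P) = F ↔ F = T
So Statement 2 is true.

Statement 3: In symbols: L ↔ (((¬P ↑ L) ∨ (P → L)) ⊕ L)

¬P = ¬T = F
¬P ↑ L = F ↑ F = T
P → L = T → F = F
(¬P ↑ L) ∨ (P → L) = T ∨ F = T
((¬P ↑ L) ∨ (P → L)) ⊕ L = T ⊕ F = T
L ↔ (((¬P ↑ L) ∨ (P → L)) ⊕ L) = F ↔ T = F
Hence Statement 3 is false.

1 of the 3 statements is true.

1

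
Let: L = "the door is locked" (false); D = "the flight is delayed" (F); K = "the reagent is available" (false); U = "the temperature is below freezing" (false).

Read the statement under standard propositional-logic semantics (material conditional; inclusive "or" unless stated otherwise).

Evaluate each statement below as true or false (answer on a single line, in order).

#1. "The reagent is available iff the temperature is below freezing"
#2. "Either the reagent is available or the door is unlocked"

#1 T / #2 T

#1: In symbols: K iff U

K iff U = False iff False = True
So #1 is true.

#2: Formalization: K or not L

not L = not False = True
K or not L = False or True = True
So #2 is true.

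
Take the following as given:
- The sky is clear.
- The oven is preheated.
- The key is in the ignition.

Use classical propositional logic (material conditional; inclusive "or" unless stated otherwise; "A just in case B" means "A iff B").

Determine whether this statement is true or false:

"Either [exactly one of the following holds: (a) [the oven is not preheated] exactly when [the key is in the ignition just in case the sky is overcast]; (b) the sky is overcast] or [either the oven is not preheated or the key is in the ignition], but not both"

false

Let V = "the oven is preheated" (T), R = "the key is in the ignition" (T), U = "the sky is overcast" (F).
In symbols: ((~V <-> (R <-> U)) xor U) xor (~V | R)

~V = ~T = F
R <-> U = T <-> F = F
~V <-> (R <-> U) = F <-> F = T
(~V <-> (R <-> U)) xor U = T xor F = T
~V = ~T = F
~V | R = F | T = T
((~V <-> (R <-> U)) xor U) xor (~V | R) = T xor T = F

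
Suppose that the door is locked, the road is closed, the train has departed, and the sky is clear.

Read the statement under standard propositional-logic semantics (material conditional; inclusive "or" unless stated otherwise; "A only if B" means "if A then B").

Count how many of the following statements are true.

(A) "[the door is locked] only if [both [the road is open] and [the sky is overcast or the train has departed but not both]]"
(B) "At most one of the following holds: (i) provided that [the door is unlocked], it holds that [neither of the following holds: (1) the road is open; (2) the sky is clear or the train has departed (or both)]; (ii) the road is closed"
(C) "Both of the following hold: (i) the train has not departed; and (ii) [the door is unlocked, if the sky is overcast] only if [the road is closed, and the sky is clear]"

0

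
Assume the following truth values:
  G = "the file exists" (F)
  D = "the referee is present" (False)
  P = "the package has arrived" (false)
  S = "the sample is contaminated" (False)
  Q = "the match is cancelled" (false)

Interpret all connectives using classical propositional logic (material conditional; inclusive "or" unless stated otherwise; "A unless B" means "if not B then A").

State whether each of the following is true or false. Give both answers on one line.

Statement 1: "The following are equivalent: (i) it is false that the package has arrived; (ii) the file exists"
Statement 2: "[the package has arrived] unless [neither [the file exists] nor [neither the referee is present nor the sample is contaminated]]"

Statement 1 false, Statement 2 false

Statement 1: Formalization: ¬P ↔ G

¬P = ¬F = T
¬P ↔ G = T ↔ F = F
Hence Statement 1 is false.

Statement 2: Formalization: P ∨ (G ↓ (D ↓ S))

D ↓ S = F ↓ F = T
G ↓ (D ↓ S) = F ↓ T = F
P ∨ (G ↓ (D ↓ S)) = F ∨ F = F
Thus Statement 2 is false.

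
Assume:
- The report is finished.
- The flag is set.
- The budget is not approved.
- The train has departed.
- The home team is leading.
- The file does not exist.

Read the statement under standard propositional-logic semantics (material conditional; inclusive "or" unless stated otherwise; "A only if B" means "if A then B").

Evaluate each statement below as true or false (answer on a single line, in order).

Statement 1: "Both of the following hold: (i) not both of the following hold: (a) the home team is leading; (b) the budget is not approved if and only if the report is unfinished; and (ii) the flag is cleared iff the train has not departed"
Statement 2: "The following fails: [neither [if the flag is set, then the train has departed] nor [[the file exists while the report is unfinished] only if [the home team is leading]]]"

Statement 1 true / Statement 2 true

Let U = "the home team is leading" (T), R = "the budget is approved" (F), P = "the report is finished" (T), Q = "the flag is set" (T), S = "the train has departed" (T), V = "the file exists" (F).

Statement 1: Formalization: (U nand (~R <-> ~P)) & (~Q <-> ~S)

~R = ~F = T
~P = ~T = F
~R <-> ~P = T <-> F = F
U nand (~R <-> ~P) = T nand F = T
~Q = ~T = F
~S = ~T = F
~Q <-> ~S = F <-> F = T
(U nand (~R <-> ~P)) & (~Q <-> ~S) = T & T = T
Thus Statement 1 is true.

Statement 2: This is ~((Q -> S) nor ((V & ~P) -> U)).

Q -> S = T -> T = T
~P = ~T = F
V & ~P = F & F = F
(V & ~P) -> U = F -> T = T
(Q -> S) nor ((V & ~P) -> U) = T nor T = F
~((Q -> S) nor ((V & ~P) -> U)) = ~F = T
Thus Statement 2 is true.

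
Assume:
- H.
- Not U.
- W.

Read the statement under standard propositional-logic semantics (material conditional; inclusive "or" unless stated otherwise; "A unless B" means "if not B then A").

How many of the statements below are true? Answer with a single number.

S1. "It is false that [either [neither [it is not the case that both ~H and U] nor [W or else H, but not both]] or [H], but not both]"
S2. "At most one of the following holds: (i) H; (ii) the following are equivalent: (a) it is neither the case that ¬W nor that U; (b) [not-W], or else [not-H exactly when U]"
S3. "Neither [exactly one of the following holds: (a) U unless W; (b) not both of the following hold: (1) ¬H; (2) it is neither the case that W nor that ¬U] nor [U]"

S1: In symbols: ¬(((¬H ↑ U) ↓ (W ⊕ H)) ⊕ H)

¬H = ¬T = F
¬H ↑ U = F ↑ F = T
W ⊕ H = T ⊕ T = F
(¬H ↑ U) ↓ (W ⊕ H) = T ↓ F = F
((¬H ↑ U) ↓ (W ⊕ H)) ⊕ H = F ⊕ T = T
¬(((¬H ↑ U) ↓ (W ⊕ H)) ⊕ H) = ¬T = F
So S1 is false.

S2: This is H ↑ ((¬W ↓ U) ↔ (¬W ∨ (¬H ↔ U))).

¬W = ¬T = F
¬W ↓ U = F ↓ F = T
¬W = ¬T = F
¬H = ¬T = F
¬H ↔ U = F ↔ F = T
¬W ∨ (¬H ↔ U) = F ∨ T = T
(¬W ↓ U) ↔ (¬W ∨ (¬H ↔ U)) = T ↔ T = T
H ↑ ((¬W ↓ U) ↔ (¬W ∨ (¬H ↔ U))) = T ↑ T = F
Hence S2 is false.

S3: In symbols: ((U ∨ W) ⊕ (¬H ↑ (W ↓ ¬U))) ↓ U

U ∨ W = F ∨ T = T
¬H = ¬T = F
¬U = ¬F = T
W ↓ ¬U = T ↓ T = F
¬H ↑ (W ↓ ¬U) = F ↑ F = T
(U ∨ W) ⊕ (¬H ↑ (W ↓ ¬U)) = T ⊕ T = F
((U ∨ W) ⊕ (¬H ↑ (W ↓ ¬U))) ↓ U = F ↓ F = T
Thus S3 is true.

Count: 1.

1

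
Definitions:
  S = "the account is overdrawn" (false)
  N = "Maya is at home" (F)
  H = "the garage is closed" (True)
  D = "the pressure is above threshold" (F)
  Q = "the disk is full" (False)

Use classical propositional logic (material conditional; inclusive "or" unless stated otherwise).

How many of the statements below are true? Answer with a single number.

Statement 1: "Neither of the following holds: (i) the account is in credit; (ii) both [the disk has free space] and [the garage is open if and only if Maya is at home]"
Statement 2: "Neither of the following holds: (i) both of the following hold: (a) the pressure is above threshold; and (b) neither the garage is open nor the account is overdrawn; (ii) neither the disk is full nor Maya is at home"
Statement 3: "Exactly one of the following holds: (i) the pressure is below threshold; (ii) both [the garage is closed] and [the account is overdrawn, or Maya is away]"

0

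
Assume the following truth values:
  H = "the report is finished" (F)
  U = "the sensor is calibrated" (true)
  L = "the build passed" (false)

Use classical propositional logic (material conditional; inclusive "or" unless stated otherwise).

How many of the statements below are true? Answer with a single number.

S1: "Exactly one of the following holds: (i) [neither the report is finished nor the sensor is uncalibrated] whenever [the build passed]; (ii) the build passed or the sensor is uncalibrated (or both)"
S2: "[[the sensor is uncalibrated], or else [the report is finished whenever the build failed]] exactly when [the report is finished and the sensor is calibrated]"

S1: Parsed as (L -> (H nor not U)) xor (L or not U)

not U = not True = False
H nor not U = False nor False = True
L -> (H nor not U) = False -> True = True
not U = not True = False
L or not U = False or False = False
(L -> (H nor not U)) xor (L or not U) = True xor False = True
Thus S1 is true.

S2: Formalization: (not U or (not L -> H)) iff (H and U)

not U = not True = False
not L = not False = True
not L -> H = True -> False = False
not U or (not L -> H) = False or False = False
H and U = False and True = False
(not U or (not L -> H)) iff (H and U) = False iff False = True
Thus S2 is true.

Count: 2.

2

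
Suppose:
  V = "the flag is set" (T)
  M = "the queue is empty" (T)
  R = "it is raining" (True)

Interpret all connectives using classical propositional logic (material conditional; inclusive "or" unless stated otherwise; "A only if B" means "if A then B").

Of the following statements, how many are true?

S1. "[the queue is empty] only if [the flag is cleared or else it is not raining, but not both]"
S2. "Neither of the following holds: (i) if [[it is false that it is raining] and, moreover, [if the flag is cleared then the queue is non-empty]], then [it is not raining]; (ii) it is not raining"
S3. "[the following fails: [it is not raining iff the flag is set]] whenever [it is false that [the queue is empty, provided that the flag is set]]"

S1: In symbols: M -> (~V xor ~R)

~V = ~T = F
~R = ~T = F
~V xor ~R = F xor F = F
M -> (~V xor ~R) = T -> F = F
Thus S1 is false.

S2: This is ((~R & (~V -> ~M)) -> ~R) nor ~R.

~R = ~T = F
~V = ~T = F
~M = ~T = F
~V -> ~M = F -> F = T
~R & (~V -> ~M) = F & T = F
~R = ~T = F
(~R & (~V -> ~M)) -> ~R = F -> F = T
~R = ~T = F
((~R & (~V -> ~M)) -> ~R) nor ~R = T nor F = F
Thus S2 is false.

S3: Parsed as ~(V -> M) -> ~(~R <-> V)

V -> M = T -> T = T
~(V -> M) = ~T = F
~R = ~T = F
~R <-> V = F <-> T = F
~(~R <-> V) = ~F = T
~(V -> M) -> ~(~R <-> V) = F -> T = T
Thus S3 is true.

1 of the 3 statements is true.

1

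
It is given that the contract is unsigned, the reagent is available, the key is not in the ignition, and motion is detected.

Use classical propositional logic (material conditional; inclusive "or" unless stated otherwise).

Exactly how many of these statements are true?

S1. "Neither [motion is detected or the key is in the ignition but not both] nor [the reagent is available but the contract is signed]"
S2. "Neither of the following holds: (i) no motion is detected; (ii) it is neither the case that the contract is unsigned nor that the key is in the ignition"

Let S = "motion is detected" (T), R = "the key is in the ignition" (F), Q = "the reagent is available" (T), P = "the contract is signed" (F).

S1: In symbols: (S ⊕ R) ↓ (Q ∧ P)

S ⊕ R = T ⊕ F = T
Q ∧ P = T ∧ F = F
(S ⊕ R) ↓ (Q ∧ P) = T ↓ F = F
Thus S1 is false.

S2: This is ¬S ↓ (¬P ↓ R).

¬S = ¬T = F
¬P = ¬F = T
¬P ↓ R = T ↓ F = F
¬S ↓ (¬P ↓ R) = F ↓ F = T
Thus S2 is true.

Count: 1.

1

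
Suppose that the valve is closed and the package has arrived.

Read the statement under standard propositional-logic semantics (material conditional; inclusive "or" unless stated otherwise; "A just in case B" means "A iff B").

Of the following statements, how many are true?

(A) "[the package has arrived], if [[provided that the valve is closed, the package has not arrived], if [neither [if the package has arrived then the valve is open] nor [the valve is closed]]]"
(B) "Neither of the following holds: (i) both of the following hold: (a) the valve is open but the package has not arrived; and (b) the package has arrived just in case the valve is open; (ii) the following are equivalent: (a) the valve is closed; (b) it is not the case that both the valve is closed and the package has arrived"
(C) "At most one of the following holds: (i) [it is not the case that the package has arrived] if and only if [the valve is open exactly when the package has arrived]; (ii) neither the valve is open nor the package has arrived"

3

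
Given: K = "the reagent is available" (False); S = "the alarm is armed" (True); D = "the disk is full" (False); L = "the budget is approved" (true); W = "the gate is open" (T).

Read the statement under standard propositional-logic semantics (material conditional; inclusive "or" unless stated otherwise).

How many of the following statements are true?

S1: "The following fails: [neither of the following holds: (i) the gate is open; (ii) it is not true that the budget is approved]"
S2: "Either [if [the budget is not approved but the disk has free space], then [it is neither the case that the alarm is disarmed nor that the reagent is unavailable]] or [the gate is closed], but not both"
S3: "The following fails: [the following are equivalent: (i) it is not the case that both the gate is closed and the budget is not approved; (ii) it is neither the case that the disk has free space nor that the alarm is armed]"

3

S1: Formalization: ¬(W ↓ ¬L)

¬L = ¬T = F
W ↓ ¬L = T ↓ F = F
¬(W ↓ ¬L) = ¬F = T
So S1 is true.

S2: Parsed as ((¬L ∧ ¬D) → (¬S ↓ ¬K)) ⊕ ¬W

¬L = ¬T = F
¬D = ¬F = T
¬L ∧ ¬D = F ∧ T = F
¬S = ¬T = F
¬K = ¬F = T
¬S ↓ ¬K = F ↓ T = F
(¬L ∧ ¬D) → (¬S ↓ ¬K) = F → F = T
¬W = ¬T = F
((¬L ∧ ¬D) → (¬S ↓ ¬K)) ⊕ ¬W = T ⊕ F = T
Thus S2 is true.

S3: Parsed as ¬((¬W ↑ ¬L) ↔ (¬D ↓ S))

¬W = ¬T = F
¬L = ¬T = F
¬W ↑ ¬L = F ↑ F = T
¬D = ¬F = T
¬D ↓ S = T ↓ T = F
(¬W ↑ ¬L) ↔ (¬D ↓ S) = T ↔ F = F
¬((¬W ↑ ¬L) ↔ (¬D ↓ S)) = ¬F = T
Hence S3 is true.

3 of the 3 statements are true (S1, S2, S3).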